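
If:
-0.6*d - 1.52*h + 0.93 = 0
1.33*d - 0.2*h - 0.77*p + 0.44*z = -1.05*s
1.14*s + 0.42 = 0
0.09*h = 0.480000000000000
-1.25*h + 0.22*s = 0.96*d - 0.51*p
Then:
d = -11.96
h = 5.33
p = -9.28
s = -0.37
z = 23.21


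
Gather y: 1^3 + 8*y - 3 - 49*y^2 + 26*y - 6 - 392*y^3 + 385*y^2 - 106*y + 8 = -392*y^3 + 336*y^2 - 72*y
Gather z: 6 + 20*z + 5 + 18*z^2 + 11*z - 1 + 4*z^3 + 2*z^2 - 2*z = 4*z^3 + 20*z^2 + 29*z + 10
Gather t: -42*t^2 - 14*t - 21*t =-42*t^2 - 35*t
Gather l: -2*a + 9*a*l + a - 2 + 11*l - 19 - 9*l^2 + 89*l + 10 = -a - 9*l^2 + l*(9*a + 100) - 11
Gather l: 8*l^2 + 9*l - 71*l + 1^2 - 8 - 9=8*l^2 - 62*l - 16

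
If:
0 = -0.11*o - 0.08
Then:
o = -0.73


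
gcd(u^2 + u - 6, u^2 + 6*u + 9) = u + 3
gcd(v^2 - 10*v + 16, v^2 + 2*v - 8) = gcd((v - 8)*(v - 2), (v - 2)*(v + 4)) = v - 2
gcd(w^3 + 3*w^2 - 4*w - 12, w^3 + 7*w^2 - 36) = w^2 + w - 6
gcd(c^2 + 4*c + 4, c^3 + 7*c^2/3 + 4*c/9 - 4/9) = c + 2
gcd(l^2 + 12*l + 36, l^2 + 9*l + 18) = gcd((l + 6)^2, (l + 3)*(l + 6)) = l + 6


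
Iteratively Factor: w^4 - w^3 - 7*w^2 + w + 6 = (w + 2)*(w^3 - 3*w^2 - w + 3) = (w + 1)*(w + 2)*(w^2 - 4*w + 3) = (w - 3)*(w + 1)*(w + 2)*(w - 1)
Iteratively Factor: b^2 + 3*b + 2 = (b + 1)*(b + 2)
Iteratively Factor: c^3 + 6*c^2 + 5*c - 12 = (c + 3)*(c^2 + 3*c - 4) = (c + 3)*(c + 4)*(c - 1)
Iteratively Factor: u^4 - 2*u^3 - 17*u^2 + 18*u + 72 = (u - 3)*(u^3 + u^2 - 14*u - 24) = (u - 4)*(u - 3)*(u^2 + 5*u + 6) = (u - 4)*(u - 3)*(u + 2)*(u + 3)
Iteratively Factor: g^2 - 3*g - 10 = (g - 5)*(g + 2)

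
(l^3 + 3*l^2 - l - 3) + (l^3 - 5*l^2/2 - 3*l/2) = 2*l^3 + l^2/2 - 5*l/2 - 3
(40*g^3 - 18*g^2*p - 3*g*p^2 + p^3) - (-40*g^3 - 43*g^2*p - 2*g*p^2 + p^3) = 80*g^3 + 25*g^2*p - g*p^2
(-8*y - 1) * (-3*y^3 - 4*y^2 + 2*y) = 24*y^4 + 35*y^3 - 12*y^2 - 2*y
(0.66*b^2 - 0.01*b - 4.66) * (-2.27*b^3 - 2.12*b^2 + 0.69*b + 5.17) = -1.4982*b^5 - 1.3765*b^4 + 11.0548*b^3 + 13.2845*b^2 - 3.2671*b - 24.0922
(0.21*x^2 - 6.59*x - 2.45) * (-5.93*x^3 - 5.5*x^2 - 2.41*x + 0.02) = -1.2453*x^5 + 37.9237*x^4 + 50.2674*x^3 + 29.3611*x^2 + 5.7727*x - 0.049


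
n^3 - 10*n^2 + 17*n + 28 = (n - 7)*(n - 4)*(n + 1)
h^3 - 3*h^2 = h^2*(h - 3)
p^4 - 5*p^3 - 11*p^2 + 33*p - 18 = (p - 6)*(p - 1)^2*(p + 3)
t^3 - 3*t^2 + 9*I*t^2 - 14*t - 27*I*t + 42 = (t - 3)*(t + 2*I)*(t + 7*I)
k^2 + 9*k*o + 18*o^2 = (k + 3*o)*(k + 6*o)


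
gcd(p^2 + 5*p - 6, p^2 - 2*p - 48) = p + 6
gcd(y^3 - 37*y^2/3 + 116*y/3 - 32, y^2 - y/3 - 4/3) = y - 4/3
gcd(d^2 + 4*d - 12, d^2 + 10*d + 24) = d + 6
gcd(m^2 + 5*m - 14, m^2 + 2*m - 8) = m - 2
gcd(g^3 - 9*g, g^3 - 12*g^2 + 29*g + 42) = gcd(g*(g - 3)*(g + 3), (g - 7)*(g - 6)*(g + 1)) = 1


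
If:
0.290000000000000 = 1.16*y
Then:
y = 0.25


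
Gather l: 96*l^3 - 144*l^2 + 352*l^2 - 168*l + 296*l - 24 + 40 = 96*l^3 + 208*l^2 + 128*l + 16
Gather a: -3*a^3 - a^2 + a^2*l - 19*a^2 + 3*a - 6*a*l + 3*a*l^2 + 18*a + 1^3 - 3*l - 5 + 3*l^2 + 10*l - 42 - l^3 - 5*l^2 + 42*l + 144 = -3*a^3 + a^2*(l - 20) + a*(3*l^2 - 6*l + 21) - l^3 - 2*l^2 + 49*l + 98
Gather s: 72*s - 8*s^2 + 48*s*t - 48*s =-8*s^2 + s*(48*t + 24)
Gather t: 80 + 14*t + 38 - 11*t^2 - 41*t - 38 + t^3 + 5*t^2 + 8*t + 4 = t^3 - 6*t^2 - 19*t + 84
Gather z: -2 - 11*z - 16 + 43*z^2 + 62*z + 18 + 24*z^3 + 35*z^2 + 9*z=24*z^3 + 78*z^2 + 60*z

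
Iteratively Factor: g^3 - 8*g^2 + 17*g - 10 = (g - 1)*(g^2 - 7*g + 10) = (g - 5)*(g - 1)*(g - 2)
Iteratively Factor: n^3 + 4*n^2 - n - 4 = (n - 1)*(n^2 + 5*n + 4) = (n - 1)*(n + 4)*(n + 1)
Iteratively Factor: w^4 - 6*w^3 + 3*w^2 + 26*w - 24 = (w + 2)*(w^3 - 8*w^2 + 19*w - 12) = (w - 1)*(w + 2)*(w^2 - 7*w + 12) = (w - 4)*(w - 1)*(w + 2)*(w - 3)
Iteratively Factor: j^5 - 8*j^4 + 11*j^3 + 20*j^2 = (j)*(j^4 - 8*j^3 + 11*j^2 + 20*j) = j*(j - 5)*(j^3 - 3*j^2 - 4*j) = j*(j - 5)*(j + 1)*(j^2 - 4*j) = j*(j - 5)*(j - 4)*(j + 1)*(j)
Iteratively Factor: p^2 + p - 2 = (p - 1)*(p + 2)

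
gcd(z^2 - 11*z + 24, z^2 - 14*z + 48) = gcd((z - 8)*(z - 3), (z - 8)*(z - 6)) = z - 8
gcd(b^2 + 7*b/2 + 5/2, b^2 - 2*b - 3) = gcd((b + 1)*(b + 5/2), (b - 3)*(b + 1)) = b + 1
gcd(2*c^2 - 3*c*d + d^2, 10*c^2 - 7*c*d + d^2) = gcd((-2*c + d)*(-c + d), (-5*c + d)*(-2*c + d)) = 2*c - d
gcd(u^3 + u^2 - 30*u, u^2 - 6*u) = u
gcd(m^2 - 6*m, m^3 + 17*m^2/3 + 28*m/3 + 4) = 1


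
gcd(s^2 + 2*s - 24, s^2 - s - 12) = s - 4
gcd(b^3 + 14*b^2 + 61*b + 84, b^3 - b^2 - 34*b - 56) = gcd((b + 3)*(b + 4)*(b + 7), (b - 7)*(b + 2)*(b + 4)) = b + 4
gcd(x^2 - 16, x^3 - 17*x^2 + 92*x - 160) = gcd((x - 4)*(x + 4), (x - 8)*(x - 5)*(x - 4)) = x - 4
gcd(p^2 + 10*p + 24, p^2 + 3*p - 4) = p + 4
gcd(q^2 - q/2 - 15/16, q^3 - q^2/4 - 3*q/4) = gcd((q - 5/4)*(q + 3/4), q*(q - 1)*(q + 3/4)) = q + 3/4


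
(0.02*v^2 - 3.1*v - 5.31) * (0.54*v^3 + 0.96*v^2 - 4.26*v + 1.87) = 0.0108*v^5 - 1.6548*v^4 - 5.9286*v^3 + 8.1458*v^2 + 16.8236*v - 9.9297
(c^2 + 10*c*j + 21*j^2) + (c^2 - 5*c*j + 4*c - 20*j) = 2*c^2 + 5*c*j + 4*c + 21*j^2 - 20*j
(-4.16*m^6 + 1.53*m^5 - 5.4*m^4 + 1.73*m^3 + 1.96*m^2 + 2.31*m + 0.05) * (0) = 0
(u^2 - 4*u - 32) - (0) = u^2 - 4*u - 32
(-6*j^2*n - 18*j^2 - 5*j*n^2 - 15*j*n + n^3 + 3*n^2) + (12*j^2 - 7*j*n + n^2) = -6*j^2*n - 6*j^2 - 5*j*n^2 - 22*j*n + n^3 + 4*n^2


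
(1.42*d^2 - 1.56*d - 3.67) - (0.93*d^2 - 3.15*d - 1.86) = 0.49*d^2 + 1.59*d - 1.81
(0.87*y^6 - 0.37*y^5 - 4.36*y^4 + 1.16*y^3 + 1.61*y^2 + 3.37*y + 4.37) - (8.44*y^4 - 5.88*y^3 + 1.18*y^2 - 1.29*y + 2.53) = 0.87*y^6 - 0.37*y^5 - 12.8*y^4 + 7.04*y^3 + 0.43*y^2 + 4.66*y + 1.84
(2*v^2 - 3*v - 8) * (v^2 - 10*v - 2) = 2*v^4 - 23*v^3 + 18*v^2 + 86*v + 16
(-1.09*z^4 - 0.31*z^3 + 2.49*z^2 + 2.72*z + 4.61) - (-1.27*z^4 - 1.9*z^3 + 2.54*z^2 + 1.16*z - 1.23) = 0.18*z^4 + 1.59*z^3 - 0.0499999999999998*z^2 + 1.56*z + 5.84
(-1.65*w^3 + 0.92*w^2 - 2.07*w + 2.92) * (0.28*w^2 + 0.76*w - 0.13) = -0.462*w^5 - 0.9964*w^4 + 0.3341*w^3 - 0.8752*w^2 + 2.4883*w - 0.3796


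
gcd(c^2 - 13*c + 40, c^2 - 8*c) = c - 8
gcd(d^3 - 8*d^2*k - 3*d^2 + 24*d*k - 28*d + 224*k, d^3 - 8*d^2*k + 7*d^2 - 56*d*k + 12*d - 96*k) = d^2 - 8*d*k + 4*d - 32*k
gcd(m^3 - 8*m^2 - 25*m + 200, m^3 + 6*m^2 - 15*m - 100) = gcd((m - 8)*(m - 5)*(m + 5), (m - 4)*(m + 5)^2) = m + 5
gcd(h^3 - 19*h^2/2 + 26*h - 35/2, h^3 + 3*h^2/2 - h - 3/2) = h - 1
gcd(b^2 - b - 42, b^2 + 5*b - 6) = b + 6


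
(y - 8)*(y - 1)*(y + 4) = y^3 - 5*y^2 - 28*y + 32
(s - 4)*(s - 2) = s^2 - 6*s + 8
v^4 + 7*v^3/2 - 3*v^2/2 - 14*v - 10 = (v - 2)*(v + 1)*(v + 2)*(v + 5/2)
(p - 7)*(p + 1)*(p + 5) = p^3 - p^2 - 37*p - 35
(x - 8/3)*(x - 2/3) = x^2 - 10*x/3 + 16/9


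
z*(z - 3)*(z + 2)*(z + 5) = z^4 + 4*z^3 - 11*z^2 - 30*z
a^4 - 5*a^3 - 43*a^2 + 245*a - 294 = (a - 7)*(a - 3)*(a - 2)*(a + 7)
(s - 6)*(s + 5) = s^2 - s - 30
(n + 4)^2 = n^2 + 8*n + 16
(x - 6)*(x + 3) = x^2 - 3*x - 18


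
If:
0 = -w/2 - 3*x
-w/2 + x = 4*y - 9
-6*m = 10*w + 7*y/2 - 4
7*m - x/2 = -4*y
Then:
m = -8353/6664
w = 645/1666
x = -215/3332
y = 3641/1666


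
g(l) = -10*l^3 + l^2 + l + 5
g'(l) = -30*l^2 + 2*l + 1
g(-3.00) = 281.00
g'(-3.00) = -275.00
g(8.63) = -6339.25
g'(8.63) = -2216.05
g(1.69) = -38.72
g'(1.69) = -81.30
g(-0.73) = 8.69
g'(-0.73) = -16.45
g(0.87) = 0.04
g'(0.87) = -19.97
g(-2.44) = 153.78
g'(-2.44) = -182.49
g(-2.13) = 104.04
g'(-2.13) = -139.37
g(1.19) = -9.25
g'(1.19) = -39.10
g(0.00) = 5.00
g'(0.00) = 1.00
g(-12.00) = 17417.00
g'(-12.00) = -4343.00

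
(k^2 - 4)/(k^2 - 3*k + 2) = (k + 2)/(k - 1)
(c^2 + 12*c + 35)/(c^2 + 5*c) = (c + 7)/c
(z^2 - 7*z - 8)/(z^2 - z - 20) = (-z^2 + 7*z + 8)/(-z^2 + z + 20)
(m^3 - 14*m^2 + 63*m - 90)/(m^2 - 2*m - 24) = (m^2 - 8*m + 15)/(m + 4)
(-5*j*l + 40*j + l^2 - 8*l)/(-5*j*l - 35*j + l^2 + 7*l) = (l - 8)/(l + 7)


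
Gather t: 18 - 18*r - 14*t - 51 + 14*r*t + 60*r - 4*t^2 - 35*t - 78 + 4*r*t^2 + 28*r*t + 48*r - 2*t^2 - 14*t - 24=90*r + t^2*(4*r - 6) + t*(42*r - 63) - 135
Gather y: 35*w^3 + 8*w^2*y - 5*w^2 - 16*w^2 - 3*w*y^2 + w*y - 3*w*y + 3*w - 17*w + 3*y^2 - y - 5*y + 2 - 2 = 35*w^3 - 21*w^2 - 14*w + y^2*(3 - 3*w) + y*(8*w^2 - 2*w - 6)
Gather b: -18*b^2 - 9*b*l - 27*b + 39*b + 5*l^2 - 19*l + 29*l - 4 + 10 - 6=-18*b^2 + b*(12 - 9*l) + 5*l^2 + 10*l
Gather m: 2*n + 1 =2*n + 1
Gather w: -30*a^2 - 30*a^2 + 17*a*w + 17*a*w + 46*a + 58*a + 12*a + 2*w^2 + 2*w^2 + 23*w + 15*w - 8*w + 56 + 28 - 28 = -60*a^2 + 116*a + 4*w^2 + w*(34*a + 30) + 56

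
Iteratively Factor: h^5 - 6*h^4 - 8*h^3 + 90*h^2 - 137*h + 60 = (h - 3)*(h^4 - 3*h^3 - 17*h^2 + 39*h - 20) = (h - 3)*(h + 4)*(h^3 - 7*h^2 + 11*h - 5) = (h - 3)*(h - 1)*(h + 4)*(h^2 - 6*h + 5) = (h - 3)*(h - 1)^2*(h + 4)*(h - 5)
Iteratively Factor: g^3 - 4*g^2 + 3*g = (g - 1)*(g^2 - 3*g) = g*(g - 1)*(g - 3)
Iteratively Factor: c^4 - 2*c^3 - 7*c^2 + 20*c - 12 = (c - 2)*(c^3 - 7*c + 6) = (c - 2)*(c + 3)*(c^2 - 3*c + 2) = (c - 2)^2*(c + 3)*(c - 1)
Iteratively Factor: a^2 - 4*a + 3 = (a - 3)*(a - 1)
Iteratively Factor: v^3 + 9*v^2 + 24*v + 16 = (v + 4)*(v^2 + 5*v + 4) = (v + 1)*(v + 4)*(v + 4)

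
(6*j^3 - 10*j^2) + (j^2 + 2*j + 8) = 6*j^3 - 9*j^2 + 2*j + 8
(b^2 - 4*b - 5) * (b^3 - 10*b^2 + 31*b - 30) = b^5 - 14*b^4 + 66*b^3 - 104*b^2 - 35*b + 150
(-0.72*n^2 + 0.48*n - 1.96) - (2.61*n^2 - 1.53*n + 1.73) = -3.33*n^2 + 2.01*n - 3.69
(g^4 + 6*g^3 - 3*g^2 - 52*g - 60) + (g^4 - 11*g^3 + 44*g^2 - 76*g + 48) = 2*g^4 - 5*g^3 + 41*g^2 - 128*g - 12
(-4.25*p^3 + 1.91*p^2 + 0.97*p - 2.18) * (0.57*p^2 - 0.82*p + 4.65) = -2.4225*p^5 + 4.5737*p^4 - 20.7758*p^3 + 6.8435*p^2 + 6.2981*p - 10.137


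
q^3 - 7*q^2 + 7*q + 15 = (q - 5)*(q - 3)*(q + 1)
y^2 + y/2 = y*(y + 1/2)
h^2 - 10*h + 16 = (h - 8)*(h - 2)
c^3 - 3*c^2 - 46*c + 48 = (c - 8)*(c - 1)*(c + 6)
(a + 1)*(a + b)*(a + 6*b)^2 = a^4 + 13*a^3*b + a^3 + 48*a^2*b^2 + 13*a^2*b + 36*a*b^3 + 48*a*b^2 + 36*b^3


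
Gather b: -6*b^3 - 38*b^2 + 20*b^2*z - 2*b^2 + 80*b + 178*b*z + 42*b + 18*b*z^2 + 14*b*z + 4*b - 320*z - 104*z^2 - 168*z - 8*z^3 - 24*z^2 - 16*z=-6*b^3 + b^2*(20*z - 40) + b*(18*z^2 + 192*z + 126) - 8*z^3 - 128*z^2 - 504*z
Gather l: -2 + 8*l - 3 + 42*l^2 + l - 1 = 42*l^2 + 9*l - 6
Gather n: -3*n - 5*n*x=n*(-5*x - 3)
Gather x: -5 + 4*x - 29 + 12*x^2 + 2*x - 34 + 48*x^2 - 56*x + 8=60*x^2 - 50*x - 60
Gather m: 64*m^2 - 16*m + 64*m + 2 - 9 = 64*m^2 + 48*m - 7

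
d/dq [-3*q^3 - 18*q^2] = 9*q*(-q - 4)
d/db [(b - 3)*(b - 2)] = 2*b - 5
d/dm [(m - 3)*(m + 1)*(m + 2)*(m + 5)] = 4*m^3 + 15*m^2 - 14*m - 41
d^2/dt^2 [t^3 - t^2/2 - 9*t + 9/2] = 6*t - 1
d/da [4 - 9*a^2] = -18*a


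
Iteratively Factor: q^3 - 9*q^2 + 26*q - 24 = (q - 2)*(q^2 - 7*q + 12) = (q - 4)*(q - 2)*(q - 3)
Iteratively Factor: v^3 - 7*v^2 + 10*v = (v - 2)*(v^2 - 5*v) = v*(v - 2)*(v - 5)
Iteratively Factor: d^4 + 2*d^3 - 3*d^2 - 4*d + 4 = (d + 2)*(d^3 - 3*d + 2) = (d - 1)*(d + 2)*(d^2 + d - 2) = (d - 1)^2*(d + 2)*(d + 2)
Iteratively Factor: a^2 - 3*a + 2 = (a - 2)*(a - 1)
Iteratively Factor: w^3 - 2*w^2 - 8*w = (w - 4)*(w^2 + 2*w) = w*(w - 4)*(w + 2)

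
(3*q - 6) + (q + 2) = 4*q - 4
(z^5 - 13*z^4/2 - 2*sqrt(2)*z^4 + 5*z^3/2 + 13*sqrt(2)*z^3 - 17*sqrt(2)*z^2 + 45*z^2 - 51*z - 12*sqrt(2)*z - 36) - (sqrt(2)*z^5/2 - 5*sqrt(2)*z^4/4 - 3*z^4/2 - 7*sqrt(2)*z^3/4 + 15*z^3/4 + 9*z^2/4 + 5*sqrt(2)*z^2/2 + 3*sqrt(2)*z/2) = -sqrt(2)*z^5/2 + z^5 - 5*z^4 - 3*sqrt(2)*z^4/4 - 5*z^3/4 + 59*sqrt(2)*z^3/4 - 39*sqrt(2)*z^2/2 + 171*z^2/4 - 51*z - 27*sqrt(2)*z/2 - 36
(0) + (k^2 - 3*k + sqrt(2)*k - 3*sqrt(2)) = k^2 - 3*k + sqrt(2)*k - 3*sqrt(2)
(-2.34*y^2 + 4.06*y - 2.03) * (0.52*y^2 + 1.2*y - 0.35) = -1.2168*y^4 - 0.6968*y^3 + 4.6354*y^2 - 3.857*y + 0.7105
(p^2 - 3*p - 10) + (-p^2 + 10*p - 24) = 7*p - 34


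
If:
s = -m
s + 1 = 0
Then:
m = 1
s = -1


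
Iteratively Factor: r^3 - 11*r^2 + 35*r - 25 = (r - 1)*(r^2 - 10*r + 25) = (r - 5)*(r - 1)*(r - 5)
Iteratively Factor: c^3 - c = (c)*(c^2 - 1) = c*(c + 1)*(c - 1)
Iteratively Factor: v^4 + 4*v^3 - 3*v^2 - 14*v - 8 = (v + 1)*(v^3 + 3*v^2 - 6*v - 8) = (v + 1)*(v + 4)*(v^2 - v - 2) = (v - 2)*(v + 1)*(v + 4)*(v + 1)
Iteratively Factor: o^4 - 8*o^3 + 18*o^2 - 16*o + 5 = (o - 1)*(o^3 - 7*o^2 + 11*o - 5) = (o - 1)^2*(o^2 - 6*o + 5) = (o - 1)^3*(o - 5)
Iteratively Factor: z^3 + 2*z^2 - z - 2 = (z - 1)*(z^2 + 3*z + 2) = (z - 1)*(z + 2)*(z + 1)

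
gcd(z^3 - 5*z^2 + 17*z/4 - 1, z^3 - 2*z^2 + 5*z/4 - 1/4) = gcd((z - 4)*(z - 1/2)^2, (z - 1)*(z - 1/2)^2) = z^2 - z + 1/4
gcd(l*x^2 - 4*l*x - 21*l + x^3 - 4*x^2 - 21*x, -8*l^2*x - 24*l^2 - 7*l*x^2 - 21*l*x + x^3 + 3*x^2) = l*x + 3*l + x^2 + 3*x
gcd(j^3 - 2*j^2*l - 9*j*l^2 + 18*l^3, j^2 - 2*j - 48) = 1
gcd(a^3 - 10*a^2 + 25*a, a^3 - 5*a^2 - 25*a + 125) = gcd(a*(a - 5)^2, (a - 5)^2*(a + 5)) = a^2 - 10*a + 25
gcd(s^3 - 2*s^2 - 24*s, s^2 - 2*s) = s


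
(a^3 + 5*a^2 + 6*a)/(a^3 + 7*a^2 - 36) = a*(a + 2)/(a^2 + 4*a - 12)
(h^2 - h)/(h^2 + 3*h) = (h - 1)/(h + 3)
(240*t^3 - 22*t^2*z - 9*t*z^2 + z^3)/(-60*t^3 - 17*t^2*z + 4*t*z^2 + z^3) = (48*t^2 - 14*t*z + z^2)/(-12*t^2 - t*z + z^2)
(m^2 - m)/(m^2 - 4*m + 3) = m/(m - 3)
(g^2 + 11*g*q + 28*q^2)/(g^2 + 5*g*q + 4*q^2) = (g + 7*q)/(g + q)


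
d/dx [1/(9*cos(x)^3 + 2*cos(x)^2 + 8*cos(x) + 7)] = (27*cos(x)^2 + 4*cos(x) + 8)*sin(x)/(9*cos(x)^3 + 2*cos(x)^2 + 8*cos(x) + 7)^2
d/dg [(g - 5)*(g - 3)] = 2*g - 8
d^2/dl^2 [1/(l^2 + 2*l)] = 2*(-l*(l + 2) + 4*(l + 1)^2)/(l^3*(l + 2)^3)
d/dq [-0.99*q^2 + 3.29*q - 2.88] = 3.29 - 1.98*q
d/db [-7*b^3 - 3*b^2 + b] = -21*b^2 - 6*b + 1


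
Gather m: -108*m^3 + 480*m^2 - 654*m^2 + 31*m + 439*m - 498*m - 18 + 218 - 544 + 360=-108*m^3 - 174*m^2 - 28*m + 16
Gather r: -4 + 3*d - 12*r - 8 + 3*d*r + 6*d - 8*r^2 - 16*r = 9*d - 8*r^2 + r*(3*d - 28) - 12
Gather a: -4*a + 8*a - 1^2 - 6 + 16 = 4*a + 9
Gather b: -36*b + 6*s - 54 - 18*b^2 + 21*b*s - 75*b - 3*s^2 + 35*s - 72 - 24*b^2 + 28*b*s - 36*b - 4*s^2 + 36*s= -42*b^2 + b*(49*s - 147) - 7*s^2 + 77*s - 126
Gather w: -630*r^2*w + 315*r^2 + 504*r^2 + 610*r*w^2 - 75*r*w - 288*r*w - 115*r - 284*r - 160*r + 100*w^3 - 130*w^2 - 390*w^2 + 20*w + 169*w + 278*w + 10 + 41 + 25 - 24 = 819*r^2 - 559*r + 100*w^3 + w^2*(610*r - 520) + w*(-630*r^2 - 363*r + 467) + 52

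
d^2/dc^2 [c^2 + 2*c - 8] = 2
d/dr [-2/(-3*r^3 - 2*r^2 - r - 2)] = 2*(-9*r^2 - 4*r - 1)/(3*r^3 + 2*r^2 + r + 2)^2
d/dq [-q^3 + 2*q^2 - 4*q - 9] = -3*q^2 + 4*q - 4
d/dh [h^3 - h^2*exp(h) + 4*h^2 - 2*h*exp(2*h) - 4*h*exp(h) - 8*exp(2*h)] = -h^2*exp(h) + 3*h^2 - 4*h*exp(2*h) - 6*h*exp(h) + 8*h - 18*exp(2*h) - 4*exp(h)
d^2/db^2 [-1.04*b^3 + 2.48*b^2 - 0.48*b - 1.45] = 4.96 - 6.24*b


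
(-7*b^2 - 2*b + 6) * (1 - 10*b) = 70*b^3 + 13*b^2 - 62*b + 6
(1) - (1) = 0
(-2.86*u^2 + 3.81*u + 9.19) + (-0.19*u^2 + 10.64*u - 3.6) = -3.05*u^2 + 14.45*u + 5.59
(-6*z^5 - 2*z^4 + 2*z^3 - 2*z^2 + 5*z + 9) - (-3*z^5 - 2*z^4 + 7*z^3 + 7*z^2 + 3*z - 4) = -3*z^5 - 5*z^3 - 9*z^2 + 2*z + 13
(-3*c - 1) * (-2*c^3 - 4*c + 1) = 6*c^4 + 2*c^3 + 12*c^2 + c - 1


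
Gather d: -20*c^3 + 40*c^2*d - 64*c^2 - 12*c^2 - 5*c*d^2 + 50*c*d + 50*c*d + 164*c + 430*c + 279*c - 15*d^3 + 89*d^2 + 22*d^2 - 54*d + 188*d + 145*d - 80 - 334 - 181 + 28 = -20*c^3 - 76*c^2 + 873*c - 15*d^3 + d^2*(111 - 5*c) + d*(40*c^2 + 100*c + 279) - 567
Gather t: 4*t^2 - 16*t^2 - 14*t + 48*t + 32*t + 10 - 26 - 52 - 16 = -12*t^2 + 66*t - 84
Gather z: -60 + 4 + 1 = -55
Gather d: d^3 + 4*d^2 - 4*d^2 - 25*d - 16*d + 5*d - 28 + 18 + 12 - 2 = d^3 - 36*d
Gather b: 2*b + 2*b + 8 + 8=4*b + 16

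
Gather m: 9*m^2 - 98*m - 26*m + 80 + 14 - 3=9*m^2 - 124*m + 91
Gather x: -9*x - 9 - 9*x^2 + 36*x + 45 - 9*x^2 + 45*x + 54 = -18*x^2 + 72*x + 90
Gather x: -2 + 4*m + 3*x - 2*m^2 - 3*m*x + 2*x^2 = -2*m^2 + 4*m + 2*x^2 + x*(3 - 3*m) - 2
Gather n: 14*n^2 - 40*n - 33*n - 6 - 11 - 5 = 14*n^2 - 73*n - 22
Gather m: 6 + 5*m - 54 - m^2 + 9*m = -m^2 + 14*m - 48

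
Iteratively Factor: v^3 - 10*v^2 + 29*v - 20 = (v - 5)*(v^2 - 5*v + 4) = (v - 5)*(v - 1)*(v - 4)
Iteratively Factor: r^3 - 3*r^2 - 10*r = (r + 2)*(r^2 - 5*r) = (r - 5)*(r + 2)*(r)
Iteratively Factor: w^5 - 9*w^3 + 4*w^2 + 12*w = (w - 2)*(w^4 + 2*w^3 - 5*w^2 - 6*w) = (w - 2)^2*(w^3 + 4*w^2 + 3*w) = (w - 2)^2*(w + 1)*(w^2 + 3*w) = w*(w - 2)^2*(w + 1)*(w + 3)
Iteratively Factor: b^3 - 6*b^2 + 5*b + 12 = (b - 4)*(b^2 - 2*b - 3) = (b - 4)*(b - 3)*(b + 1)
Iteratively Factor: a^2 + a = (a)*(a + 1)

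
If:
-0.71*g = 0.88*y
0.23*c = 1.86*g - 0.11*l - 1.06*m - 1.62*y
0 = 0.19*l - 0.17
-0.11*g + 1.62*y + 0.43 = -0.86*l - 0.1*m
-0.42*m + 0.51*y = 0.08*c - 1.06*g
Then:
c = 26.48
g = 0.55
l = 0.89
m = -4.19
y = -0.44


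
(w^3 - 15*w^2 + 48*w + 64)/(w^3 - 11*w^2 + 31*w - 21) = (w^3 - 15*w^2 + 48*w + 64)/(w^3 - 11*w^2 + 31*w - 21)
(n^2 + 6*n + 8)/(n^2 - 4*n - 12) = (n + 4)/(n - 6)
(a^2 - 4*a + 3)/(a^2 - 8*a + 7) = (a - 3)/(a - 7)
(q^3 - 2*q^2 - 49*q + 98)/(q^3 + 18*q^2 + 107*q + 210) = (q^2 - 9*q + 14)/(q^2 + 11*q + 30)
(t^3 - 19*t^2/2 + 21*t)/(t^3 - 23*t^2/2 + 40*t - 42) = t/(t - 2)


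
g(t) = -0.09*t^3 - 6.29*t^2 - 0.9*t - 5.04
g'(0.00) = -0.90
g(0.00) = -5.04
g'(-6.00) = 64.86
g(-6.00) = -206.64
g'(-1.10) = 12.61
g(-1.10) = -11.54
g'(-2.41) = 27.85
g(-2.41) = -38.14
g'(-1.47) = 17.01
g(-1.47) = -17.02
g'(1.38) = -18.77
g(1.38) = -18.50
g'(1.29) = -17.58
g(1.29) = -16.86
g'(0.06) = -1.66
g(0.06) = -5.12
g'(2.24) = -30.43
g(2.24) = -39.63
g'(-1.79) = 20.75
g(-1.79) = -23.07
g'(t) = -0.27*t^2 - 12.58*t - 0.9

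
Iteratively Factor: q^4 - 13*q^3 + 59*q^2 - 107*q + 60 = (q - 5)*(q^3 - 8*q^2 + 19*q - 12) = (q - 5)*(q - 4)*(q^2 - 4*q + 3) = (q - 5)*(q - 4)*(q - 1)*(q - 3)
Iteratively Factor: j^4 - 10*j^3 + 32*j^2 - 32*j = (j - 4)*(j^3 - 6*j^2 + 8*j) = j*(j - 4)*(j^2 - 6*j + 8) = j*(j - 4)^2*(j - 2)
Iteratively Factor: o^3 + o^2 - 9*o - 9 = (o + 1)*(o^2 - 9) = (o - 3)*(o + 1)*(o + 3)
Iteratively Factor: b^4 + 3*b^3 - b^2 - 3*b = (b - 1)*(b^3 + 4*b^2 + 3*b) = (b - 1)*(b + 3)*(b^2 + b) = b*(b - 1)*(b + 3)*(b + 1)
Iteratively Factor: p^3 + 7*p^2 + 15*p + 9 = (p + 3)*(p^2 + 4*p + 3) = (p + 1)*(p + 3)*(p + 3)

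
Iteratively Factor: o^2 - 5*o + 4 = (o - 1)*(o - 4)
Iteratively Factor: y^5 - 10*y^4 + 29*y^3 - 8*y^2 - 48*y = (y - 4)*(y^4 - 6*y^3 + 5*y^2 + 12*y) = (y - 4)*(y - 3)*(y^3 - 3*y^2 - 4*y) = (y - 4)^2*(y - 3)*(y^2 + y) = y*(y - 4)^2*(y - 3)*(y + 1)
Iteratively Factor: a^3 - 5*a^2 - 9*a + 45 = (a + 3)*(a^2 - 8*a + 15) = (a - 5)*(a + 3)*(a - 3)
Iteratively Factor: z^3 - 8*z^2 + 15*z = (z - 5)*(z^2 - 3*z) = (z - 5)*(z - 3)*(z)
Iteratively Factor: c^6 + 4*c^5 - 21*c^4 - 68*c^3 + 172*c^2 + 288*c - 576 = (c - 2)*(c^5 + 6*c^4 - 9*c^3 - 86*c^2 + 288) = (c - 2)^2*(c^4 + 8*c^3 + 7*c^2 - 72*c - 144) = (c - 3)*(c - 2)^2*(c^3 + 11*c^2 + 40*c + 48) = (c - 3)*(c - 2)^2*(c + 4)*(c^2 + 7*c + 12) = (c - 3)*(c - 2)^2*(c + 4)^2*(c + 3)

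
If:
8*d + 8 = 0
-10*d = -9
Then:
No Solution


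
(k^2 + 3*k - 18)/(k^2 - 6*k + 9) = (k + 6)/(k - 3)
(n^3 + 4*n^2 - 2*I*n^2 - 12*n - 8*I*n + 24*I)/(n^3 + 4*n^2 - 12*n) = (n - 2*I)/n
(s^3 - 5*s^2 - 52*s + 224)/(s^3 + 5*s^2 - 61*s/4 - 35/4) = 4*(s^2 - 12*s + 32)/(4*s^2 - 8*s - 5)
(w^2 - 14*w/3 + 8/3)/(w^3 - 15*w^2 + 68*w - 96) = (w - 2/3)/(w^2 - 11*w + 24)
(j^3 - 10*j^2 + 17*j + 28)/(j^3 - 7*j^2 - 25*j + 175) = (j^2 - 3*j - 4)/(j^2 - 25)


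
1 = 1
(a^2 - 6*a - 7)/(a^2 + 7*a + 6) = (a - 7)/(a + 6)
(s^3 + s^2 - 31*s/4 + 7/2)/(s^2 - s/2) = s + 3/2 - 7/s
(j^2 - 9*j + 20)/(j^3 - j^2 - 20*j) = (j - 4)/(j*(j + 4))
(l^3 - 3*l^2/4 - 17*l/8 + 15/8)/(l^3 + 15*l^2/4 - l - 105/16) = 2*(l - 1)/(2*l + 7)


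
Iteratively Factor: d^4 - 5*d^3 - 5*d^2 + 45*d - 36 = (d - 4)*(d^3 - d^2 - 9*d + 9) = (d - 4)*(d - 1)*(d^2 - 9) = (d - 4)*(d - 1)*(d + 3)*(d - 3)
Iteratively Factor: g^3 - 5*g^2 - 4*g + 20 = (g - 2)*(g^2 - 3*g - 10) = (g - 5)*(g - 2)*(g + 2)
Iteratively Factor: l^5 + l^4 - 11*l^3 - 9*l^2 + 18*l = (l - 1)*(l^4 + 2*l^3 - 9*l^2 - 18*l) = (l - 1)*(l + 3)*(l^3 - l^2 - 6*l) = (l - 1)*(l + 2)*(l + 3)*(l^2 - 3*l) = l*(l - 1)*(l + 2)*(l + 3)*(l - 3)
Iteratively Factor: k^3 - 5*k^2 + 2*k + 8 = (k - 4)*(k^2 - k - 2) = (k - 4)*(k + 1)*(k - 2)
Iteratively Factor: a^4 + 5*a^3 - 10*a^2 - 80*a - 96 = (a + 4)*(a^3 + a^2 - 14*a - 24) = (a + 3)*(a + 4)*(a^2 - 2*a - 8) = (a + 2)*(a + 3)*(a + 4)*(a - 4)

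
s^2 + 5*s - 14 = (s - 2)*(s + 7)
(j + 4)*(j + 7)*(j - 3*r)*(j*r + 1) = j^4*r - 3*j^3*r^2 + 11*j^3*r + j^3 - 33*j^2*r^2 + 25*j^2*r + 11*j^2 - 84*j*r^2 - 33*j*r + 28*j - 84*r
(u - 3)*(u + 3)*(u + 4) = u^3 + 4*u^2 - 9*u - 36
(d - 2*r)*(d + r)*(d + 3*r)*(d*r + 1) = d^4*r + 2*d^3*r^2 + d^3 - 5*d^2*r^3 + 2*d^2*r - 6*d*r^4 - 5*d*r^2 - 6*r^3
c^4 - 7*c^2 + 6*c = c*(c - 2)*(c - 1)*(c + 3)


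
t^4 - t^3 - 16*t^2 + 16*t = t*(t - 4)*(t - 1)*(t + 4)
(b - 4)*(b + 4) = b^2 - 16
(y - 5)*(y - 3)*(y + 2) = y^3 - 6*y^2 - y + 30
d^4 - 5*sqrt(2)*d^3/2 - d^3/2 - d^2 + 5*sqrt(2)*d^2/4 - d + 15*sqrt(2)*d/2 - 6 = (d - 2)*(d + 3/2)*(d - 2*sqrt(2))*(d - sqrt(2)/2)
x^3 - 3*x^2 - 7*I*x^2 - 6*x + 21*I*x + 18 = (x - 3)*(x - 6*I)*(x - I)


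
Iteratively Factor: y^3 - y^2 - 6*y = (y + 2)*(y^2 - 3*y) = y*(y + 2)*(y - 3)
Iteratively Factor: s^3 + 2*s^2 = (s)*(s^2 + 2*s) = s^2*(s + 2)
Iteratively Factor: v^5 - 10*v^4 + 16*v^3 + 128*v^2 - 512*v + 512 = (v - 4)*(v^4 - 6*v^3 - 8*v^2 + 96*v - 128) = (v - 4)^2*(v^3 - 2*v^2 - 16*v + 32) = (v - 4)^2*(v - 2)*(v^2 - 16) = (v - 4)^2*(v - 2)*(v + 4)*(v - 4)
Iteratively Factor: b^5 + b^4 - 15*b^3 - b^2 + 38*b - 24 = (b + 2)*(b^4 - b^3 - 13*b^2 + 25*b - 12) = (b - 3)*(b + 2)*(b^3 + 2*b^2 - 7*b + 4) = (b - 3)*(b - 1)*(b + 2)*(b^2 + 3*b - 4) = (b - 3)*(b - 1)*(b + 2)*(b + 4)*(b - 1)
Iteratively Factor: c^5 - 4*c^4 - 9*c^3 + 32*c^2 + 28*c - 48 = (c - 1)*(c^4 - 3*c^3 - 12*c^2 + 20*c + 48) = (c - 4)*(c - 1)*(c^3 + c^2 - 8*c - 12) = (c - 4)*(c - 3)*(c - 1)*(c^2 + 4*c + 4) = (c - 4)*(c - 3)*(c - 1)*(c + 2)*(c + 2)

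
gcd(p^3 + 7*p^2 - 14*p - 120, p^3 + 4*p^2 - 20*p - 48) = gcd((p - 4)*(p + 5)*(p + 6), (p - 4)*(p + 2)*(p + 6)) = p^2 + 2*p - 24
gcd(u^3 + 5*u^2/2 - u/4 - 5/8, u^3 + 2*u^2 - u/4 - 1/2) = u^2 - 1/4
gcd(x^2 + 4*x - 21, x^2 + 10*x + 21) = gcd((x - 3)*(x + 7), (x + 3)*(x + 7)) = x + 7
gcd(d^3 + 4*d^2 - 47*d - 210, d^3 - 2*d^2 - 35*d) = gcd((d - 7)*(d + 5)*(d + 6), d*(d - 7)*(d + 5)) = d^2 - 2*d - 35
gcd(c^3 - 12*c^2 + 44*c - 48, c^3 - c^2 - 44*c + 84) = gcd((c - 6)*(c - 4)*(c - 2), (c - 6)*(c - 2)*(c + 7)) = c^2 - 8*c + 12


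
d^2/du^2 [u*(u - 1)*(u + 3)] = 6*u + 4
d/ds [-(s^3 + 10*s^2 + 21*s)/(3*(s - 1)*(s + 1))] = (-s^4 + 24*s^2 + 20*s + 21)/(3*(s^4 - 2*s^2 + 1))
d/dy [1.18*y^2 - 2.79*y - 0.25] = 2.36*y - 2.79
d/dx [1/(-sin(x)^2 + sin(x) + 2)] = (2*sin(x) - 1)*cos(x)/(sin(x) + cos(x)^2 + 1)^2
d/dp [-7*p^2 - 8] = -14*p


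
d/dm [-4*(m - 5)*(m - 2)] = 28 - 8*m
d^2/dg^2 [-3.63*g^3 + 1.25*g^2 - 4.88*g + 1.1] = 2.5 - 21.78*g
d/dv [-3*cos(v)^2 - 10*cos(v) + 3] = 2*(3*cos(v) + 5)*sin(v)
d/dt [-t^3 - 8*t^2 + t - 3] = -3*t^2 - 16*t + 1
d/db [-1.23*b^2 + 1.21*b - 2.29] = 1.21 - 2.46*b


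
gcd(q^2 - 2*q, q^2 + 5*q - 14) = q - 2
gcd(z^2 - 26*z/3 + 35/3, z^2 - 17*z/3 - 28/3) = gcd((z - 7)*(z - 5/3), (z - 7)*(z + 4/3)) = z - 7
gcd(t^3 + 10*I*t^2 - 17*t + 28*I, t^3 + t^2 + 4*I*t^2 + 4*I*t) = t + 4*I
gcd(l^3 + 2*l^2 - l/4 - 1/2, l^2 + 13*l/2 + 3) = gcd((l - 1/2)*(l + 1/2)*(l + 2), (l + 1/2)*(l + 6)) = l + 1/2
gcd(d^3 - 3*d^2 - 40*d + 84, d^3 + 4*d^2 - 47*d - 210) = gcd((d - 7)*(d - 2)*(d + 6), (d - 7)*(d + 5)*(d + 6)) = d^2 - d - 42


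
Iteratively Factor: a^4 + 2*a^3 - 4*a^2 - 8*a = (a + 2)*(a^3 - 4*a) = a*(a + 2)*(a^2 - 4) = a*(a + 2)^2*(a - 2)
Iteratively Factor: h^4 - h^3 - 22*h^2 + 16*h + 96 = (h - 4)*(h^3 + 3*h^2 - 10*h - 24) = (h - 4)*(h - 3)*(h^2 + 6*h + 8) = (h - 4)*(h - 3)*(h + 2)*(h + 4)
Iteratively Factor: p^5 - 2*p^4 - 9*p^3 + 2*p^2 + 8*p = (p + 1)*(p^4 - 3*p^3 - 6*p^2 + 8*p) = (p - 4)*(p + 1)*(p^3 + p^2 - 2*p) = (p - 4)*(p + 1)*(p + 2)*(p^2 - p) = p*(p - 4)*(p + 1)*(p + 2)*(p - 1)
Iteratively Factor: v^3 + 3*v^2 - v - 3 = (v + 1)*(v^2 + 2*v - 3) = (v + 1)*(v + 3)*(v - 1)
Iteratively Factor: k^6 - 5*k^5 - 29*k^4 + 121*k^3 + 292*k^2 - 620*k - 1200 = (k - 5)*(k^5 - 29*k^3 - 24*k^2 + 172*k + 240) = (k - 5)^2*(k^4 + 5*k^3 - 4*k^2 - 44*k - 48) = (k - 5)^2*(k - 3)*(k^3 + 8*k^2 + 20*k + 16) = (k - 5)^2*(k - 3)*(k + 2)*(k^2 + 6*k + 8) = (k - 5)^2*(k - 3)*(k + 2)^2*(k + 4)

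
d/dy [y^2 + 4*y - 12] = 2*y + 4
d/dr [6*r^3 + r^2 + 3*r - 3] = 18*r^2 + 2*r + 3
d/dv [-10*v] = -10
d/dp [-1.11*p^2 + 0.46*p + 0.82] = 0.46 - 2.22*p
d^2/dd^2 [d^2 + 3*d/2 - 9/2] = 2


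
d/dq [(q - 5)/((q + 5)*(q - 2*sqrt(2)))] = ((5 - q)*(q + 5) + (5 - q)*(q - 2*sqrt(2)) + (q + 5)*(q - 2*sqrt(2)))/((q + 5)^2*(q - 2*sqrt(2))^2)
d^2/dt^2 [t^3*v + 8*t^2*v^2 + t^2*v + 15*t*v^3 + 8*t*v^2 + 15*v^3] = 2*v*(3*t + 8*v + 1)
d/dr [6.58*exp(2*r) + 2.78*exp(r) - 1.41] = (13.16*exp(r) + 2.78)*exp(r)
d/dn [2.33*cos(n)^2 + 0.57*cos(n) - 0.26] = -(4.66*cos(n) + 0.57)*sin(n)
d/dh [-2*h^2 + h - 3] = 1 - 4*h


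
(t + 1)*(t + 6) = t^2 + 7*t + 6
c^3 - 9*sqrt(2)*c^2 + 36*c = c*(c - 6*sqrt(2))*(c - 3*sqrt(2))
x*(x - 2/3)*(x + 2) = x^3 + 4*x^2/3 - 4*x/3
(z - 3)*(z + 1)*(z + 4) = z^3 + 2*z^2 - 11*z - 12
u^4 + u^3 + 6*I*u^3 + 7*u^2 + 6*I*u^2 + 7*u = u*(u + 1)*(u - I)*(u + 7*I)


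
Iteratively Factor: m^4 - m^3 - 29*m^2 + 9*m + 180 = (m - 3)*(m^3 + 2*m^2 - 23*m - 60) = (m - 3)*(m + 4)*(m^2 - 2*m - 15) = (m - 3)*(m + 3)*(m + 4)*(m - 5)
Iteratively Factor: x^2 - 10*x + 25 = (x - 5)*(x - 5)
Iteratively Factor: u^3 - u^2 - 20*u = (u)*(u^2 - u - 20) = u*(u - 5)*(u + 4)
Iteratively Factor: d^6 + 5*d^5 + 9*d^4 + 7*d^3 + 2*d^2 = (d + 2)*(d^5 + 3*d^4 + 3*d^3 + d^2) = d*(d + 2)*(d^4 + 3*d^3 + 3*d^2 + d) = d*(d + 1)*(d + 2)*(d^3 + 2*d^2 + d) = d*(d + 1)^2*(d + 2)*(d^2 + d) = d^2*(d + 1)^2*(d + 2)*(d + 1)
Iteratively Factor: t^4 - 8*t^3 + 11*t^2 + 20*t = (t + 1)*(t^3 - 9*t^2 + 20*t) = (t - 4)*(t + 1)*(t^2 - 5*t) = t*(t - 4)*(t + 1)*(t - 5)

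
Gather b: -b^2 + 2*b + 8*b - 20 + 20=-b^2 + 10*b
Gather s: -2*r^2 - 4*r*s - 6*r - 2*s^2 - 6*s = -2*r^2 - 6*r - 2*s^2 + s*(-4*r - 6)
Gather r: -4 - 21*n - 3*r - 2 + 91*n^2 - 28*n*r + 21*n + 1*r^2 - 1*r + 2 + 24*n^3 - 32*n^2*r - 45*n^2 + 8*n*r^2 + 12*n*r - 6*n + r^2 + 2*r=24*n^3 + 46*n^2 - 6*n + r^2*(8*n + 2) + r*(-32*n^2 - 16*n - 2) - 4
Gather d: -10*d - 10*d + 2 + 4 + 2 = 8 - 20*d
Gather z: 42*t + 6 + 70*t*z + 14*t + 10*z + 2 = 56*t + z*(70*t + 10) + 8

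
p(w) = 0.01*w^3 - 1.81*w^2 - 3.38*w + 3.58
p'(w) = 0.03*w^2 - 3.62*w - 3.38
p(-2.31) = 1.61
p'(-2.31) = 5.14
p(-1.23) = 4.98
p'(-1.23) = 1.12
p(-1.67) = 4.13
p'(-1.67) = 2.75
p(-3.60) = -8.18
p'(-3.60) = 10.04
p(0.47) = 1.59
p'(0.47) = -5.07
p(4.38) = -45.11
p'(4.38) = -18.66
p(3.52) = -30.31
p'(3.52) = -15.75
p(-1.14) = 5.07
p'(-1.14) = 0.79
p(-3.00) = -2.84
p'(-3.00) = 7.75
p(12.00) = -280.34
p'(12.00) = -42.50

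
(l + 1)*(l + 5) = l^2 + 6*l + 5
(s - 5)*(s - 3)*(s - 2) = s^3 - 10*s^2 + 31*s - 30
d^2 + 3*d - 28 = (d - 4)*(d + 7)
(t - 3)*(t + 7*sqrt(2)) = t^2 - 3*t + 7*sqrt(2)*t - 21*sqrt(2)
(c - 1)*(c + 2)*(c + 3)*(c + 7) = c^4 + 11*c^3 + 29*c^2 + c - 42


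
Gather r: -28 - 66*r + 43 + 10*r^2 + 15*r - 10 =10*r^2 - 51*r + 5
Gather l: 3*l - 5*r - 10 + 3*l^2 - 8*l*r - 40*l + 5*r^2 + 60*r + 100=3*l^2 + l*(-8*r - 37) + 5*r^2 + 55*r + 90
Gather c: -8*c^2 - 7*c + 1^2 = -8*c^2 - 7*c + 1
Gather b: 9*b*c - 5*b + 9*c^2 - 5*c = b*(9*c - 5) + 9*c^2 - 5*c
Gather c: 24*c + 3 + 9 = 24*c + 12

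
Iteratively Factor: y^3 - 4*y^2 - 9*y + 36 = (y - 4)*(y^2 - 9) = (y - 4)*(y - 3)*(y + 3)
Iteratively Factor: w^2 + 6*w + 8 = (w + 4)*(w + 2)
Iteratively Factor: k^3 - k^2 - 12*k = (k - 4)*(k^2 + 3*k) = k*(k - 4)*(k + 3)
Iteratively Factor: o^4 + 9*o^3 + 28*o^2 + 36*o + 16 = (o + 1)*(o^3 + 8*o^2 + 20*o + 16) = (o + 1)*(o + 2)*(o^2 + 6*o + 8) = (o + 1)*(o + 2)*(o + 4)*(o + 2)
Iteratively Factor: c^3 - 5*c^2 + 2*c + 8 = (c + 1)*(c^2 - 6*c + 8) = (c - 2)*(c + 1)*(c - 4)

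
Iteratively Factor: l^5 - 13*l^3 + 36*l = (l + 3)*(l^4 - 3*l^3 - 4*l^2 + 12*l) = (l - 2)*(l + 3)*(l^3 - l^2 - 6*l) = (l - 3)*(l - 2)*(l + 3)*(l^2 + 2*l) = (l - 3)*(l - 2)*(l + 2)*(l + 3)*(l)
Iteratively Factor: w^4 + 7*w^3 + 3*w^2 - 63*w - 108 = (w + 3)*(w^3 + 4*w^2 - 9*w - 36) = (w - 3)*(w + 3)*(w^2 + 7*w + 12) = (w - 3)*(w + 3)^2*(w + 4)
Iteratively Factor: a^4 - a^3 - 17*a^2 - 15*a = (a + 3)*(a^3 - 4*a^2 - 5*a) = a*(a + 3)*(a^2 - 4*a - 5) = a*(a - 5)*(a + 3)*(a + 1)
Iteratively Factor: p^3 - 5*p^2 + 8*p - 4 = (p - 2)*(p^2 - 3*p + 2) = (p - 2)*(p - 1)*(p - 2)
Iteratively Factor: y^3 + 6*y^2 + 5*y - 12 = (y + 3)*(y^2 + 3*y - 4) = (y - 1)*(y + 3)*(y + 4)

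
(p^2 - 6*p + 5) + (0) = p^2 - 6*p + 5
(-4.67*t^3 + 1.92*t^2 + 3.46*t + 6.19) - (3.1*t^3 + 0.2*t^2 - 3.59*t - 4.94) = -7.77*t^3 + 1.72*t^2 + 7.05*t + 11.13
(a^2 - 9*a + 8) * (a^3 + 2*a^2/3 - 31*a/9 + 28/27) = a^5 - 25*a^4/3 - 13*a^3/9 + 1009*a^2/27 - 332*a/9 + 224/27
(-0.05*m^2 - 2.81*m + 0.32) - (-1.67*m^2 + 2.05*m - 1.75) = 1.62*m^2 - 4.86*m + 2.07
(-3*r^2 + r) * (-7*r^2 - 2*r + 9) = 21*r^4 - r^3 - 29*r^2 + 9*r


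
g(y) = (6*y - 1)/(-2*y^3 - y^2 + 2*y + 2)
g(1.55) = -1.75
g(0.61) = 1.11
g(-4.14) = -0.22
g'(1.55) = 4.44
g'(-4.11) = -0.12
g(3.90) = -0.18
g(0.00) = -0.50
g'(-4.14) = -0.12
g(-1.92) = -1.45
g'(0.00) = 3.50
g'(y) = (6*y - 1)*(6*y^2 + 2*y - 2)/(-2*y^3 - y^2 + 2*y + 2)^2 + 6/(-2*y^3 - y^2 + 2*y + 2) = 2*(12*y^3 - y + 7)/(4*y^6 + 4*y^5 - 7*y^4 - 12*y^3 + 8*y + 4)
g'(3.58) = 0.12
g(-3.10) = -0.43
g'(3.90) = 0.09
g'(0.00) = 3.50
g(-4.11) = -0.22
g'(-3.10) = -0.33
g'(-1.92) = -2.04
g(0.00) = -0.50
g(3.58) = -0.21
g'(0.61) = 3.18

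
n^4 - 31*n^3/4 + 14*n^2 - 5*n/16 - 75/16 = (n - 5)*(n - 5/2)*(n - 3/4)*(n + 1/2)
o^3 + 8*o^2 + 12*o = o*(o + 2)*(o + 6)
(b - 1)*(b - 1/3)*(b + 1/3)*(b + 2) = b^4 + b^3 - 19*b^2/9 - b/9 + 2/9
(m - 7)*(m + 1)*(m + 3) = m^3 - 3*m^2 - 25*m - 21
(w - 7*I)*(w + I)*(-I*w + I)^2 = -w^4 + 2*w^3 + 6*I*w^3 - 8*w^2 - 12*I*w^2 + 14*w + 6*I*w - 7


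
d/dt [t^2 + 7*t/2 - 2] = 2*t + 7/2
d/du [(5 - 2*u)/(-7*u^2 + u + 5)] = (14*u^2 - 2*u - (2*u - 5)*(14*u - 1) - 10)/(-7*u^2 + u + 5)^2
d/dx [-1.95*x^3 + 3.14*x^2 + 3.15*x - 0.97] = -5.85*x^2 + 6.28*x + 3.15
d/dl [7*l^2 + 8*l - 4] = 14*l + 8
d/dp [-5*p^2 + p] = 1 - 10*p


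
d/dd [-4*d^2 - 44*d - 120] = -8*d - 44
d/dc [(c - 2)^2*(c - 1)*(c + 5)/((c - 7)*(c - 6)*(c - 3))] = (c^6 - 32*c^5 + 260*c^4 - 576*c^3 - 741*c^2 + 3644*c - 2916)/(c^6 - 32*c^5 + 418*c^4 - 2844*c^3 + 10593*c^2 - 20412*c + 15876)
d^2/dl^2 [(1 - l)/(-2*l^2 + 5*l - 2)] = 2*((7 - 6*l)*(2*l^2 - 5*l + 2) + (l - 1)*(4*l - 5)^2)/(2*l^2 - 5*l + 2)^3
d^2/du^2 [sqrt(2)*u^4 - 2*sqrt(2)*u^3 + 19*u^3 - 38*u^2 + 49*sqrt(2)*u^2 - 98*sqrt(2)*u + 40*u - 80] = 12*sqrt(2)*u^2 - 12*sqrt(2)*u + 114*u - 76 + 98*sqrt(2)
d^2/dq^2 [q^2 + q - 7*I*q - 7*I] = 2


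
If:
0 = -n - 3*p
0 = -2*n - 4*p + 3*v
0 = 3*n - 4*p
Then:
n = 0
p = 0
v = 0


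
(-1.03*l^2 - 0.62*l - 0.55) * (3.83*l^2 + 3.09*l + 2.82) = -3.9449*l^4 - 5.5573*l^3 - 6.9269*l^2 - 3.4479*l - 1.551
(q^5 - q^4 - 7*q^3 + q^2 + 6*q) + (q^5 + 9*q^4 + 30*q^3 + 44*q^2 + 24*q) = 2*q^5 + 8*q^4 + 23*q^3 + 45*q^2 + 30*q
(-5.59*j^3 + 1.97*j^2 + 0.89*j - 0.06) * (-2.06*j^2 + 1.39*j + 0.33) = 11.5154*j^5 - 11.8283*j^4 - 0.9398*j^3 + 2.0108*j^2 + 0.2103*j - 0.0198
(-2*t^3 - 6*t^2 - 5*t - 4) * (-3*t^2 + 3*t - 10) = 6*t^5 + 12*t^4 + 17*t^3 + 57*t^2 + 38*t + 40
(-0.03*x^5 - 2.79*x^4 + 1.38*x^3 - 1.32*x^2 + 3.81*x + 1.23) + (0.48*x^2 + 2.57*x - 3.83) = -0.03*x^5 - 2.79*x^4 + 1.38*x^3 - 0.84*x^2 + 6.38*x - 2.6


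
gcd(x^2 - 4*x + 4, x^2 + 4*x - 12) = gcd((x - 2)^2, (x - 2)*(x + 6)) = x - 2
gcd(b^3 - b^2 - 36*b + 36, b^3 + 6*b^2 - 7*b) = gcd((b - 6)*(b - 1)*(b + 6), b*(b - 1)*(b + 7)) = b - 1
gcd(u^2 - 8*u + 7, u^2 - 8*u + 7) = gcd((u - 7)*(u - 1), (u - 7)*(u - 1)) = u^2 - 8*u + 7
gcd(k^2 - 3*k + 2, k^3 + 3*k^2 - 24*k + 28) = k - 2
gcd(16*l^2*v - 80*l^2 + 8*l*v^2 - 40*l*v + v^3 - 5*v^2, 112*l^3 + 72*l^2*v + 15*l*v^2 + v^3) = 16*l^2 + 8*l*v + v^2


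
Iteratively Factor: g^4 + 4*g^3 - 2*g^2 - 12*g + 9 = (g + 3)*(g^3 + g^2 - 5*g + 3) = (g - 1)*(g + 3)*(g^2 + 2*g - 3) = (g - 1)*(g + 3)^2*(g - 1)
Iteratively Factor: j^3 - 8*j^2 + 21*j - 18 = (j - 2)*(j^2 - 6*j + 9) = (j - 3)*(j - 2)*(j - 3)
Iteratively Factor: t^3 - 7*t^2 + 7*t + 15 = (t - 5)*(t^2 - 2*t - 3) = (t - 5)*(t - 3)*(t + 1)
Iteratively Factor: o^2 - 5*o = (o)*(o - 5)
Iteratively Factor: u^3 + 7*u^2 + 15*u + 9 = (u + 3)*(u^2 + 4*u + 3) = (u + 1)*(u + 3)*(u + 3)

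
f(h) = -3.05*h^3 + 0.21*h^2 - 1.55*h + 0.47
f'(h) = -9.15*h^2 + 0.42*h - 1.55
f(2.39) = -43.67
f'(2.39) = -52.81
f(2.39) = -43.67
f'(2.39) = -52.81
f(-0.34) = 1.14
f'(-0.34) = -2.75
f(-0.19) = 0.79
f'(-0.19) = -1.96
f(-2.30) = 42.26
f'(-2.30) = -50.92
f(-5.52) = 528.42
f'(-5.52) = -282.67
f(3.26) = -108.02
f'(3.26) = -97.42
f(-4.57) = 303.04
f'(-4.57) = -194.57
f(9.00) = -2219.92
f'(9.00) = -738.92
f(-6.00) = 676.13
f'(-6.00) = -333.47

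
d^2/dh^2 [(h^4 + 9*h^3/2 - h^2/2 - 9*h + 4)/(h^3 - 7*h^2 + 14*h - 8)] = 12*(11*h^3 - 48*h^2 + 24*h + 80)/(h^6 - 18*h^5 + 132*h^4 - 504*h^3 + 1056*h^2 - 1152*h + 512)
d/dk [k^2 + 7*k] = 2*k + 7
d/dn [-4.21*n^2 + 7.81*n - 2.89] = 7.81 - 8.42*n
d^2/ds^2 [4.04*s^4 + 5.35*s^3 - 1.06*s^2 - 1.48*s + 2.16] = 48.48*s^2 + 32.1*s - 2.12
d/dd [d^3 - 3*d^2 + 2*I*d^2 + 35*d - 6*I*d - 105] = 3*d^2 + d*(-6 + 4*I) + 35 - 6*I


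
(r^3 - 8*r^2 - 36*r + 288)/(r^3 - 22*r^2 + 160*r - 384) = (r + 6)/(r - 8)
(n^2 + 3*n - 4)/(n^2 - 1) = (n + 4)/(n + 1)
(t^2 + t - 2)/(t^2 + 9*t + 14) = (t - 1)/(t + 7)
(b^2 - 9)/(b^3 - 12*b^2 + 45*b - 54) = (b + 3)/(b^2 - 9*b + 18)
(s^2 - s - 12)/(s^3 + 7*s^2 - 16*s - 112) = (s + 3)/(s^2 + 11*s + 28)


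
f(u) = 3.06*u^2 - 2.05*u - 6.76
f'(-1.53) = -11.41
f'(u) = 6.12*u - 2.05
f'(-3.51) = -23.53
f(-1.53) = 3.54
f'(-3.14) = -21.27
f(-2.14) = 11.64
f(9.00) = 222.65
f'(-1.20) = -9.39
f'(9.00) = 53.03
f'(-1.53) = -11.41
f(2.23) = 3.89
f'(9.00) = 53.03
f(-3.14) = 29.85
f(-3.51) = 38.14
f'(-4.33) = -28.55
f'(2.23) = 11.60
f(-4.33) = 59.49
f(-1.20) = 0.11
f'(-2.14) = -15.15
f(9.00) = 222.65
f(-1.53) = 3.54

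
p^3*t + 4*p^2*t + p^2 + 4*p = p*(p + 4)*(p*t + 1)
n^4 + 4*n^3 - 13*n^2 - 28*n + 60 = (n - 2)^2*(n + 3)*(n + 5)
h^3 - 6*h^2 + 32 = (h - 4)^2*(h + 2)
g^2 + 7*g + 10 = (g + 2)*(g + 5)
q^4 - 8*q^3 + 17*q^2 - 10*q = q*(q - 5)*(q - 2)*(q - 1)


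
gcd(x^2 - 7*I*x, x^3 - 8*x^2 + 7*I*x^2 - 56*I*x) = x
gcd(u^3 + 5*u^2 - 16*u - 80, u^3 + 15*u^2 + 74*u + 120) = u^2 + 9*u + 20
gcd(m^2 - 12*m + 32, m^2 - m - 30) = 1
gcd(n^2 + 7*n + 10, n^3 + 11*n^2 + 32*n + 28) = n + 2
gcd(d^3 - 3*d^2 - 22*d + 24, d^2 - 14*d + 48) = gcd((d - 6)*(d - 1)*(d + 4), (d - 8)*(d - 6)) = d - 6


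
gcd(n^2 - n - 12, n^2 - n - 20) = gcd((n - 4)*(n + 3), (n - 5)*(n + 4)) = 1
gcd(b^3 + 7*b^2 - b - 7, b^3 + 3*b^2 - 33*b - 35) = b^2 + 8*b + 7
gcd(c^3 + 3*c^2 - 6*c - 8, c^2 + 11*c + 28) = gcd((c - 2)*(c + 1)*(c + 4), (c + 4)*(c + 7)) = c + 4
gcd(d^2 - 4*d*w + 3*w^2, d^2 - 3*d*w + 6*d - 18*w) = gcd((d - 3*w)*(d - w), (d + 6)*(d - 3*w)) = -d + 3*w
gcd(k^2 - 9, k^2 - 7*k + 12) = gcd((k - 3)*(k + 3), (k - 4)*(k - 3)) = k - 3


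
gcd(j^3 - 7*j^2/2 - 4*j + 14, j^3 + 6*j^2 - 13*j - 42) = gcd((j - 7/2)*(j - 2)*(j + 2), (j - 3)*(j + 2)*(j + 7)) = j + 2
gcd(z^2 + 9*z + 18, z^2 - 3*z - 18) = z + 3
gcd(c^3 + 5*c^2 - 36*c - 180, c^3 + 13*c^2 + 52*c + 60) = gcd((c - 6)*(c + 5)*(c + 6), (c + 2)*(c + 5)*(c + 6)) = c^2 + 11*c + 30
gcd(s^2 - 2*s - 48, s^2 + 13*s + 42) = s + 6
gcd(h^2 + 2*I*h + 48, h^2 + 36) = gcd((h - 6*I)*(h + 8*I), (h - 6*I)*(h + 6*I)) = h - 6*I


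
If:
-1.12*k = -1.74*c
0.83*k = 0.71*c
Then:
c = 0.00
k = 0.00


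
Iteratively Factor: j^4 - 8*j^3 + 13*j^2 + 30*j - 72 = (j + 2)*(j^3 - 10*j^2 + 33*j - 36) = (j - 4)*(j + 2)*(j^2 - 6*j + 9) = (j - 4)*(j - 3)*(j + 2)*(j - 3)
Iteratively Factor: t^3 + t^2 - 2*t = (t)*(t^2 + t - 2) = t*(t - 1)*(t + 2)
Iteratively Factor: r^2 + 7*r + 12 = (r + 4)*(r + 3)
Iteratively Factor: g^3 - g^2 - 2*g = (g)*(g^2 - g - 2) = g*(g - 2)*(g + 1)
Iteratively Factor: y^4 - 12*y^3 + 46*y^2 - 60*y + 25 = (y - 1)*(y^3 - 11*y^2 + 35*y - 25) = (y - 1)^2*(y^2 - 10*y + 25) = (y - 5)*(y - 1)^2*(y - 5)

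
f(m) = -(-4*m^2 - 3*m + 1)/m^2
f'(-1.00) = -5.00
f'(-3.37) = -0.32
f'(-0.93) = -5.96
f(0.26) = 0.75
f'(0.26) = 69.41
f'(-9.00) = -0.04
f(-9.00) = 3.65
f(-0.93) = -0.38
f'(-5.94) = -0.09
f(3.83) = 4.72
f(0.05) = -336.00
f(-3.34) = 3.01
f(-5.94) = 3.47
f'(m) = -(-8*m - 3)/m^2 + 2*(-4*m^2 - 3*m + 1)/m^3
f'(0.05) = 14800.00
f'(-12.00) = -0.02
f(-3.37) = 3.02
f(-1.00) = 0.00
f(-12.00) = 3.74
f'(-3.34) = -0.32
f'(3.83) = -0.17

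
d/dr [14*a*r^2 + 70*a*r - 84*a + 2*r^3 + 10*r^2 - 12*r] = 28*a*r + 70*a + 6*r^2 + 20*r - 12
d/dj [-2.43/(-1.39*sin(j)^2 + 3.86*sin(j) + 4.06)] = (9.3798 - 6.7554*sin(j))*cos(j)/(-1.39*sin(j)^2 + 3.86*sin(j) + 4.06)^2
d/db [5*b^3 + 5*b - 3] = 15*b^2 + 5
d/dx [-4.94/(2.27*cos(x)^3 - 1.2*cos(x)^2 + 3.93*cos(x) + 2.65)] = (-33.6414*cos(x)^2 + 11.856*cos(x) - 19.4142)*sin(x)/(2.27*cos(x)^3 - 1.2*cos(x)^2 + 3.93*cos(x) + 2.65)^2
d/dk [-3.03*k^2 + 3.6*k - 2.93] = 3.6 - 6.06*k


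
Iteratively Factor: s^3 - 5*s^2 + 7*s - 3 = (s - 1)*(s^2 - 4*s + 3) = (s - 3)*(s - 1)*(s - 1)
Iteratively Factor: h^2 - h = (h)*(h - 1)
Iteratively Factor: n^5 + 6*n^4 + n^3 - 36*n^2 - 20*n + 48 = (n + 3)*(n^4 + 3*n^3 - 8*n^2 - 12*n + 16) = (n + 3)*(n + 4)*(n^3 - n^2 - 4*n + 4) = (n - 2)*(n + 3)*(n + 4)*(n^2 + n - 2) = (n - 2)*(n - 1)*(n + 3)*(n + 4)*(n + 2)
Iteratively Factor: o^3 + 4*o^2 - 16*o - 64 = (o + 4)*(o^2 - 16) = (o - 4)*(o + 4)*(o + 4)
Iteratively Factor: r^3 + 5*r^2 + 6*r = (r + 2)*(r^2 + 3*r) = (r + 2)*(r + 3)*(r)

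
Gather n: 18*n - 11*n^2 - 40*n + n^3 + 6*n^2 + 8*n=n^3 - 5*n^2 - 14*n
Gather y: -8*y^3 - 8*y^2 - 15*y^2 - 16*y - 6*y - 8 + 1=-8*y^3 - 23*y^2 - 22*y - 7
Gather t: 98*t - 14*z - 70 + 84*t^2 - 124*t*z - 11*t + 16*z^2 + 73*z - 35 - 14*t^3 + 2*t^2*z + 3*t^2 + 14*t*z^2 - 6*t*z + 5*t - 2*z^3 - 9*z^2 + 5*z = -14*t^3 + t^2*(2*z + 87) + t*(14*z^2 - 130*z + 92) - 2*z^3 + 7*z^2 + 64*z - 105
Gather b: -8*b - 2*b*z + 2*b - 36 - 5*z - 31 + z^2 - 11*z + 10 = b*(-2*z - 6) + z^2 - 16*z - 57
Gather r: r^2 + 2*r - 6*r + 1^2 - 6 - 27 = r^2 - 4*r - 32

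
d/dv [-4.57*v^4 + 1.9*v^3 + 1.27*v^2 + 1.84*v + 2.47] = -18.28*v^3 + 5.7*v^2 + 2.54*v + 1.84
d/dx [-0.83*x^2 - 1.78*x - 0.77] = -1.66*x - 1.78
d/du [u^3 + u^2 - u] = 3*u^2 + 2*u - 1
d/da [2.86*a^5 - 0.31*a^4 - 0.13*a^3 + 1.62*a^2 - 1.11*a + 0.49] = 14.3*a^4 - 1.24*a^3 - 0.39*a^2 + 3.24*a - 1.11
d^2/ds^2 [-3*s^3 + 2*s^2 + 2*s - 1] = 4 - 18*s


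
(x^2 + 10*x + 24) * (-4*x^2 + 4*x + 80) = -4*x^4 - 36*x^3 + 24*x^2 + 896*x + 1920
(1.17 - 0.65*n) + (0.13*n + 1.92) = 3.09 - 0.52*n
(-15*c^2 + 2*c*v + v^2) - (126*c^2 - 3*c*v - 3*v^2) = -141*c^2 + 5*c*v + 4*v^2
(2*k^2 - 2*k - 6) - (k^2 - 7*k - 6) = k^2 + 5*k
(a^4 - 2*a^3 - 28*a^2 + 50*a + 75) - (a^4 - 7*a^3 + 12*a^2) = 5*a^3 - 40*a^2 + 50*a + 75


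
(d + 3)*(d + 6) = d^2 + 9*d + 18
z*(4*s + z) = 4*s*z + z^2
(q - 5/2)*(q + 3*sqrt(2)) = q^2 - 5*q/2 + 3*sqrt(2)*q - 15*sqrt(2)/2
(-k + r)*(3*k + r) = -3*k^2 + 2*k*r + r^2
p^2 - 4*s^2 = (p - 2*s)*(p + 2*s)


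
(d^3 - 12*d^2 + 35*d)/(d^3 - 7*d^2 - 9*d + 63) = d*(d - 5)/(d^2 - 9)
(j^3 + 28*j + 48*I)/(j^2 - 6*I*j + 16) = (j^2 - 2*I*j + 24)/(j - 8*I)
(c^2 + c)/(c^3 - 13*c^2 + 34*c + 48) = c/(c^2 - 14*c + 48)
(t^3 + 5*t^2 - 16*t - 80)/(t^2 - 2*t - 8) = (t^2 + 9*t + 20)/(t + 2)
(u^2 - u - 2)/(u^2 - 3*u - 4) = (u - 2)/(u - 4)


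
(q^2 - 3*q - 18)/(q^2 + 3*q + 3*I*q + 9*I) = (q - 6)/(q + 3*I)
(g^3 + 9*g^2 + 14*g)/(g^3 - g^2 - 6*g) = (g + 7)/(g - 3)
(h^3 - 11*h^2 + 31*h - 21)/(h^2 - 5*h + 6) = (h^2 - 8*h + 7)/(h - 2)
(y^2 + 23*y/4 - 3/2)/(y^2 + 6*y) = (y - 1/4)/y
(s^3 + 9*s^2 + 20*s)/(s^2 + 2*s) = (s^2 + 9*s + 20)/(s + 2)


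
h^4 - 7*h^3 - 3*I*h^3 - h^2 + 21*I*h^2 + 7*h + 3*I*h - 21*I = (h - 7)*(h - 1)*(h + 1)*(h - 3*I)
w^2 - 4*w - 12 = (w - 6)*(w + 2)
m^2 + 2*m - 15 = (m - 3)*(m + 5)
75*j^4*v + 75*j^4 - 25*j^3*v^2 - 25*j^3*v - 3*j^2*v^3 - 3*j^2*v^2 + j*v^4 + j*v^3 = (-5*j + v)*(-3*j + v)*(5*j + v)*(j*v + j)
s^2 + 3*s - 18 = (s - 3)*(s + 6)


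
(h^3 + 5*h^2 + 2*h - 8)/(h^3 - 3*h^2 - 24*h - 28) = (h^2 + 3*h - 4)/(h^2 - 5*h - 14)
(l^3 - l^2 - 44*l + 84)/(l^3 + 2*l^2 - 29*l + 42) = (l - 6)/(l - 3)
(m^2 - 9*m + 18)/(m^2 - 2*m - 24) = (m - 3)/(m + 4)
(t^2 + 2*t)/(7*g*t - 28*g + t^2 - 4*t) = t*(t + 2)/(7*g*t - 28*g + t^2 - 4*t)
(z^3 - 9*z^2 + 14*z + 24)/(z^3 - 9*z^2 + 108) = (z^2 - 3*z - 4)/(z^2 - 3*z - 18)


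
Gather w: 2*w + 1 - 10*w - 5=-8*w - 4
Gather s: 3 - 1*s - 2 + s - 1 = 0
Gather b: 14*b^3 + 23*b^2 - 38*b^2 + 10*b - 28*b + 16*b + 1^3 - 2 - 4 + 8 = 14*b^3 - 15*b^2 - 2*b + 3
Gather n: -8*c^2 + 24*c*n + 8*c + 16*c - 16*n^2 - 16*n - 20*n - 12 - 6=-8*c^2 + 24*c - 16*n^2 + n*(24*c - 36) - 18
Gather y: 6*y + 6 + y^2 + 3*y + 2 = y^2 + 9*y + 8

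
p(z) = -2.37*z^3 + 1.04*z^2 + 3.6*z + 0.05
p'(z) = -7.11*z^2 + 2.08*z + 3.6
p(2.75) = -31.47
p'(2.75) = -44.45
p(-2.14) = 20.34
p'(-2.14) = -33.41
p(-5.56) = 419.54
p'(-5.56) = -227.76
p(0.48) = 1.76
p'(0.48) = 2.96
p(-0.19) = -0.58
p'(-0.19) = 2.95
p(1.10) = 2.11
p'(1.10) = -2.72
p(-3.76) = 127.20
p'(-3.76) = -104.74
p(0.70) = 2.27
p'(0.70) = 1.57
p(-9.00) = 1779.62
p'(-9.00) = -591.03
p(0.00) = 0.05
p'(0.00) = 3.60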